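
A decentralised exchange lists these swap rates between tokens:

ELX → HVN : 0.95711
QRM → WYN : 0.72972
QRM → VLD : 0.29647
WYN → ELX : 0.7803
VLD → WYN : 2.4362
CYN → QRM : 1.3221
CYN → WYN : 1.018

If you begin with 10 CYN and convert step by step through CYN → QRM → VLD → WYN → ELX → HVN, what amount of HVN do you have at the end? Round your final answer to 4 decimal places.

7.1315

10 CYN × 1.3221 = 13.221 QRM
13.221 QRM × 0.29647 = 3.91962987 VLD
3.91962987 VLD × 2.4362 = 9.549002289294 WYN
9.549002289294 WYN × 0.7803 = 7.4510864863361082 ELX
7.4510864863361082 ELX × 0.95711 = 7.131509386937152519302 HVN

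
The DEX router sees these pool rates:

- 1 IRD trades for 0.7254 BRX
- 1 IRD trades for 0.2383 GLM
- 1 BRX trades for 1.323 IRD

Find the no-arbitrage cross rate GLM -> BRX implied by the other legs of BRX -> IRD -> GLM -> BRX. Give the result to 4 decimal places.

Known legs of the cycle: 1.323 × 0.2383 = 0.3152709
For no arbitrage the full-cycle product must be 1, so the missing rate is 1 / 0.3152709 ≈ 3.171875.

3.1719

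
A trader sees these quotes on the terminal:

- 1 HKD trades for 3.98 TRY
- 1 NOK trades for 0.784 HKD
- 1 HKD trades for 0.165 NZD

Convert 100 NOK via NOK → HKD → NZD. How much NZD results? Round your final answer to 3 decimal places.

12.936

100 NOK × 0.784 = 78.4 HKD
78.4 HKD × 0.165 = 12.936 NZD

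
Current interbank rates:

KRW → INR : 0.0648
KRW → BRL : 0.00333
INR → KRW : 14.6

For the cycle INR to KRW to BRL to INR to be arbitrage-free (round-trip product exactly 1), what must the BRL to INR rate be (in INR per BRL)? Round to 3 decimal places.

20.569

Known legs of the cycle: 14.6 × 0.00333 = 0.048618
For no arbitrage the full-cycle product must be 1, so the missing rate is 1 / 0.048618 ≈ 20.56851.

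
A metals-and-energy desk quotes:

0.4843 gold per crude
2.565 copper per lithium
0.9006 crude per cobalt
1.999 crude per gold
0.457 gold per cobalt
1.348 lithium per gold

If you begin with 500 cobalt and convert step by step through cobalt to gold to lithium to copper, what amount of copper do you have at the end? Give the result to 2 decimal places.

500 cobalt × 0.457 = 228.5 gold
228.5 gold × 1.348 = 308.018 lithium
308.018 lithium × 2.565 = 790.06617 copper

790.07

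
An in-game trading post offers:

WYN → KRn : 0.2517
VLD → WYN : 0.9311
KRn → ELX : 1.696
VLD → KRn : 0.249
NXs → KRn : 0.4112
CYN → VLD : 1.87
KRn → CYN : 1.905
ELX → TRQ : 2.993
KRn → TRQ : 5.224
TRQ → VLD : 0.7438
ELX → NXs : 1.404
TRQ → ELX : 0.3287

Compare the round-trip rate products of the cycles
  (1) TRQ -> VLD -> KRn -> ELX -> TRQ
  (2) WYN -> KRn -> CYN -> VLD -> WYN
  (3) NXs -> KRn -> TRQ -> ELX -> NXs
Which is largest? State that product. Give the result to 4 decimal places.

0.9913

(1) 0.7438 × 0.249 × 1.696 × 2.993 = 0.94013
(2) 0.2517 × 1.905 × 1.87 × 0.9311 = 0.83486
(3) 0.4112 × 5.224 × 0.3287 × 1.404 = 0.99134
Highest is cycle (3) at 0.9913 (≤1, no arbitrage).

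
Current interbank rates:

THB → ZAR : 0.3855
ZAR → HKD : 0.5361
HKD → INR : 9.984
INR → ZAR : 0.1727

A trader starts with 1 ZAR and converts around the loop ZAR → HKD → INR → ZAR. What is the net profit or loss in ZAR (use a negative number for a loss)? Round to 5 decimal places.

-0.07564

1 ZAR × 0.5361 = 0.5361 HKD
0.5361 HKD × 9.984 = 5.3524224 INR
5.3524224 INR × 0.1727 = 0.92436334848 ZAR
Net change: 0.92436334848 − 1 = -0.07563665152 ZAR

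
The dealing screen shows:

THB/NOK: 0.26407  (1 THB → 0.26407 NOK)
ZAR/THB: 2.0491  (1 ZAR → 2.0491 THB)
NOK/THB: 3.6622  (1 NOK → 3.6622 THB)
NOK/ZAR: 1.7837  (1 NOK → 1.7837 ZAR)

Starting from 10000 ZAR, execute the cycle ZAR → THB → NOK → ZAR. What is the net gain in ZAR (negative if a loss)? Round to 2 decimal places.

-348.30

10000 ZAR × 2.0491 = 20491 THB
20491 THB × 0.26407 = 5411.05837 NOK
5411.05837 NOK × 1.7837 = 9651.704814569 ZAR
Net change: 9651.704814569 − 10000 = -348.295185431 ZAR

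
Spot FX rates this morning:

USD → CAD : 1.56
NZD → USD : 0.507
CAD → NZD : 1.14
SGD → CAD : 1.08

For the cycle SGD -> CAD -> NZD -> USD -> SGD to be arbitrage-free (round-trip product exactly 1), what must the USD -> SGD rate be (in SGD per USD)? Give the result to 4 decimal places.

1.6020

Known legs of the cycle: 1.08 × 1.14 × 0.507 = 0.6242184
For no arbitrage the full-cycle product must be 1, so the missing rate is 1 / 0.6242184 ≈ 1.602003.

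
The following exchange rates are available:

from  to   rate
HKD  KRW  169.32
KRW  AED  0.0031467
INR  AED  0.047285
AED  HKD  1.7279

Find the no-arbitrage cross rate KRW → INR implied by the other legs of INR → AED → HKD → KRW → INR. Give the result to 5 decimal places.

0.07229

Known legs of the cycle: 0.047285 × 1.7279 × 169.32 = 13.83407920398
For no arbitrage the full-cycle product must be 1, so the missing rate is 1 / 13.83407920398 ≈ 0.0722853.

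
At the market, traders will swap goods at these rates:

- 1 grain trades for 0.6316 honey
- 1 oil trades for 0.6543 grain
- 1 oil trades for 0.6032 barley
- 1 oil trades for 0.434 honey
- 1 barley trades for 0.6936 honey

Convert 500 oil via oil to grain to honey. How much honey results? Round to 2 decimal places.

500 oil × 0.6543 = 327.15 grain
327.15 grain × 0.6316 = 206.62794 honey

206.63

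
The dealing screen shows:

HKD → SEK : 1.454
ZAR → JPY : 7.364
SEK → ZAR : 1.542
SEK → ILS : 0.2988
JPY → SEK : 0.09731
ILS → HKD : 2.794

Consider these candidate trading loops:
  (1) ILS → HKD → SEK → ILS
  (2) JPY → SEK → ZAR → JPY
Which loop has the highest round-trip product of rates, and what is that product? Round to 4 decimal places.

(1) 2.794 × 1.454 × 0.2988 = 1.21387
(2) 0.09731 × 1.542 × 7.364 = 1.10498
Highest is cycle (1) at 1.2139 (>1, arbitrage).

1.2139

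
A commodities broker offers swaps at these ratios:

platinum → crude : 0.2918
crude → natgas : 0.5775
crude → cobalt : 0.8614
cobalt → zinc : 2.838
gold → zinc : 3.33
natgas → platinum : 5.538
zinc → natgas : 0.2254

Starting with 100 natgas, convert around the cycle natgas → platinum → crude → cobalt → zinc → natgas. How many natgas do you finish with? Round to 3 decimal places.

100 natgas × 5.538 = 553.8 platinum
553.8 platinum × 0.2918 = 161.59884 crude
161.59884 crude × 0.8614 = 139.201240776 cobalt
139.201240776 cobalt × 2.838 = 395.053121322288 zinc
395.053121322288 zinc × 0.2254 = 89.0449735460437152 natgas

89.045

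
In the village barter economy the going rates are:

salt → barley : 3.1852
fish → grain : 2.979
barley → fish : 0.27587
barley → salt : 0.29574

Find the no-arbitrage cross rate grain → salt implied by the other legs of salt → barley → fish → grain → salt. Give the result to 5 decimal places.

Known legs of the cycle: 3.1852 × 0.27587 × 2.979 = 2.617650648396
For no arbitrage the full-cycle product must be 1, so the missing rate is 1 / 2.617650648396 ≈ 0.3820219.

0.38202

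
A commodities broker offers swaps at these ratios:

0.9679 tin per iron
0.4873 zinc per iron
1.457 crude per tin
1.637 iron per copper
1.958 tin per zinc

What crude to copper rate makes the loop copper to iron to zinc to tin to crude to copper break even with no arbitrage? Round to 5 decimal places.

Known legs of the cycle: 1.637 × 0.4873 × 1.958 × 1.457 = 2.2757121595406
For no arbitrage the full-cycle product must be 1, so the missing rate is 1 / 2.2757121595406 ≈ 0.4394229.

0.43942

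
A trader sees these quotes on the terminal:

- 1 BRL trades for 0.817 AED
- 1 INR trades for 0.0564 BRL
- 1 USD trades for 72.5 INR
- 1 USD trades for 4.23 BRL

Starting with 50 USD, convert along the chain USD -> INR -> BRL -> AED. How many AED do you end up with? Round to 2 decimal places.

167.04

50 USD × 72.5 = 3625 INR
3625 INR × 0.0564 = 204.45 BRL
204.45 BRL × 0.817 = 167.03565 AED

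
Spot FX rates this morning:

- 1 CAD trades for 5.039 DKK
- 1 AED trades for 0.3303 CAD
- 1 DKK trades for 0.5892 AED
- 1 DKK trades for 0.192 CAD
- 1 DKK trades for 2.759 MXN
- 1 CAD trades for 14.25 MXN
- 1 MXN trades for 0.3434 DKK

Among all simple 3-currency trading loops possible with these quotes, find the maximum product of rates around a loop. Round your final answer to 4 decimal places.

0.9807

AED→CAD→DKK→AED: 0.3303 × 5.039 × 0.5892 = 0.98065
MXN→DKK→CAD→MXN: 0.3434 × 0.192 × 14.25 = 0.93954
Maximum is AED→CAD→DKK→AED at 0.9807; no arbitrage — every cycle loses value.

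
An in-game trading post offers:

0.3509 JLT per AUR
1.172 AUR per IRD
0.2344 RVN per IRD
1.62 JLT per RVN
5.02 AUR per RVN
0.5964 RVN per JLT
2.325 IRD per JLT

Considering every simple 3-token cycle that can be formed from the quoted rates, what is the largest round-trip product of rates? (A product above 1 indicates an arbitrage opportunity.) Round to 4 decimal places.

RVN→AUR→JLT→RVN: 5.02 × 0.3509 × 0.5964 = 1.05057
IRD→AUR→JLT→IRD: 1.172 × 0.3509 × 2.325 = 0.95617
IRD→RVN→JLT→IRD: 0.2344 × 1.62 × 2.325 = 0.88287
Maximum is RVN→AUR→JLT→RVN at 1.0506; arbitrage exists.

1.0506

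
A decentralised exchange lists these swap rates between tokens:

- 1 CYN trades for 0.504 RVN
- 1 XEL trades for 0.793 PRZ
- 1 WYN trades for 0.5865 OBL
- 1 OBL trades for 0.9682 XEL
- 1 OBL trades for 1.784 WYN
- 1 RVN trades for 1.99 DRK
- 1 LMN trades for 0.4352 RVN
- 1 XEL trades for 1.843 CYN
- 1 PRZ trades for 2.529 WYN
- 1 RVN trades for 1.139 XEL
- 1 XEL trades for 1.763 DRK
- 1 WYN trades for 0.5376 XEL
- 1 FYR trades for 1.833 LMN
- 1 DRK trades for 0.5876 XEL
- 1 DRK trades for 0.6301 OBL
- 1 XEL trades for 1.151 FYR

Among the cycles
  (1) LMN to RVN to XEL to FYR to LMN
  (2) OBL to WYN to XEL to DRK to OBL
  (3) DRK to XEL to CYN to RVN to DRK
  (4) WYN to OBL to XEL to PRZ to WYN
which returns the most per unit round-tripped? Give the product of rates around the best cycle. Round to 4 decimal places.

1.1388

(1) 0.4352 × 1.139 × 1.151 × 1.833 = 1.04580
(2) 1.784 × 0.5376 × 1.763 × 0.6301 = 1.06541
(3) 0.5876 × 1.843 × 0.504 × 1.99 = 1.08615
(4) 0.5865 × 0.9682 × 0.793 × 2.529 = 1.13882
Highest is cycle (4) at 1.1388 (>1, arbitrage).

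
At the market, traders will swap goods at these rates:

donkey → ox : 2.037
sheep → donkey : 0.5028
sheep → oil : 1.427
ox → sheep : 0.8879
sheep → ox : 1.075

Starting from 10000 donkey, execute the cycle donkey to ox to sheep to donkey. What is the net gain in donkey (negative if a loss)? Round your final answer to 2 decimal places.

-906.10

10000 donkey × 2.037 = 20370 ox
20370 ox × 0.8879 = 18086.523 sheep
18086.523 sheep × 0.5028 = 9093.9037644 donkey
Net change: 9093.9037644 − 10000 = -906.0962356 donkey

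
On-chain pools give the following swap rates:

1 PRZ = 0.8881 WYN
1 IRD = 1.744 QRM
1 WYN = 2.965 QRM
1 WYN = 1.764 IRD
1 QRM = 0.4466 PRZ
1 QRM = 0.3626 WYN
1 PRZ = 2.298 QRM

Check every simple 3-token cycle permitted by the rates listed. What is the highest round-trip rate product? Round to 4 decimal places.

1.1760

QRM→PRZ→WYN→QRM: 0.4466 × 0.8881 × 2.965 = 1.17599
QRM→WYN→IRD→QRM: 0.3626 × 1.764 × 1.744 = 1.11551
Maximum is QRM→PRZ→WYN→QRM at 1.1760; arbitrage exists.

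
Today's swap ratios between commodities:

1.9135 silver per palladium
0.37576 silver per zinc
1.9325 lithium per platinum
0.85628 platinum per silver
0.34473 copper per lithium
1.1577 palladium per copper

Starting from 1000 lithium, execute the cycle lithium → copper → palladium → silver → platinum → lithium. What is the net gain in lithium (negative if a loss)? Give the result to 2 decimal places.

263.69

1000 lithium × 0.34473 = 344.73 copper
344.73 copper × 1.1577 = 399.093921 palladium
399.093921 palladium × 1.9135 = 763.6662178335 silver
763.6662178335 silver × 0.85628 = 653.91210900646938 platinum
653.91210900646938 platinum × 1.9325 = 1263.68515065500207685 lithium
Net change: 1263.68515065500207685 − 1000 = 263.68515065500207685 lithium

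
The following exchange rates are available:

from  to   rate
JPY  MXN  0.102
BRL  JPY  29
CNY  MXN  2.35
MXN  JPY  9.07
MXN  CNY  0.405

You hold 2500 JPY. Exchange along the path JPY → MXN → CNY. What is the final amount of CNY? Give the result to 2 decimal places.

103.28

2500 JPY × 0.102 = 255 MXN
255 MXN × 0.405 = 103.275 CNY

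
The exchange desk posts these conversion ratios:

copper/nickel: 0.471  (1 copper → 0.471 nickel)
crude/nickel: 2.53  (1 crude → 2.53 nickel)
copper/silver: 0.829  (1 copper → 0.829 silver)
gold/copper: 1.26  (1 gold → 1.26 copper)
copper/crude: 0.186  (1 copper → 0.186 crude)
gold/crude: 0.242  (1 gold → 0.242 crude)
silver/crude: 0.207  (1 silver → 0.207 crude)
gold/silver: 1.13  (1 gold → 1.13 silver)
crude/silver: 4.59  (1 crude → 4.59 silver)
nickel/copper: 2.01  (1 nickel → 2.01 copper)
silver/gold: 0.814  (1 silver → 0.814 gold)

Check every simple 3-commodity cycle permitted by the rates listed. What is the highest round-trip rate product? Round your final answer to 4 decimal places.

0.9459

nickel→copper→crude→nickel: 2.01 × 0.186 × 2.53 = 0.94587
gold→crude→silver→gold: 0.242 × 4.59 × 0.814 = 0.90417
gold→copper→silver→gold: 1.26 × 0.829 × 0.814 = 0.85026
Maximum is nickel→copper→crude→nickel at 0.9459; no arbitrage — every cycle loses value.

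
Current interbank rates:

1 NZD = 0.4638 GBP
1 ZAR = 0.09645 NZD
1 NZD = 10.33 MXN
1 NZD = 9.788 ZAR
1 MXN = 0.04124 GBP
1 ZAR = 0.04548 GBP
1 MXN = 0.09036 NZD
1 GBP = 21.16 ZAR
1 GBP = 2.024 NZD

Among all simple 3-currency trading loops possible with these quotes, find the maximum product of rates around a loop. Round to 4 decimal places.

GBP→ZAR→NZD→GBP: 21.16 × 0.09645 × 0.4638 = 0.94656
GBP→NZD→ZAR→GBP: 2.024 × 9.788 × 0.04548 = 0.90100
GBP→NZD→MXN→GBP: 2.024 × 10.33 × 0.04124 = 0.86224
Maximum is GBP→ZAR→NZD→GBP at 0.9466; no arbitrage — every cycle loses value.

0.9466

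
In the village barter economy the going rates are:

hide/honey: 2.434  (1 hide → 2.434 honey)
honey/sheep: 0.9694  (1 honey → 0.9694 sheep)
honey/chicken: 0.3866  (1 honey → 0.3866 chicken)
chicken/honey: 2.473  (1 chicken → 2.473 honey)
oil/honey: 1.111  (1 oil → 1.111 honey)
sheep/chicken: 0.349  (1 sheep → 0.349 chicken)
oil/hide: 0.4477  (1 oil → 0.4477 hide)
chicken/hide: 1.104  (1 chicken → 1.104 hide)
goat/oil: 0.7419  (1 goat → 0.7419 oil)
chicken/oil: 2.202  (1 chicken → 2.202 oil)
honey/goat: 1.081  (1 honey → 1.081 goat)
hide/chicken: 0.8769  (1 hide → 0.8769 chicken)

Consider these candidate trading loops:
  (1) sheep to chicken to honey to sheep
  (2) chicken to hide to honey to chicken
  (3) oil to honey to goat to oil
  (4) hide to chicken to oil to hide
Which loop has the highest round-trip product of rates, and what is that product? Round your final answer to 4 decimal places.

(1) 0.349 × 2.473 × 0.9694 = 0.83667
(2) 1.104 × 2.434 × 0.3866 = 1.03885
(3) 1.111 × 1.081 × 0.7419 = 0.89102
(4) 0.8769 × 2.202 × 0.4477 = 0.86448
Highest is cycle (2) at 1.0388 (>1, arbitrage).

1.0388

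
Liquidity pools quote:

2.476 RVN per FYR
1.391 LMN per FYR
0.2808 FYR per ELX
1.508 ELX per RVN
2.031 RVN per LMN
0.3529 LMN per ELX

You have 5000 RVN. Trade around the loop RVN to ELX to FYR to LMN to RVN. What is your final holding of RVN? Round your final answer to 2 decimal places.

5981.44

5000 RVN × 1.508 = 7540 ELX
7540 ELX × 0.2808 = 2117.232 FYR
2117.232 FYR × 1.391 = 2945.069712 LMN
2945.069712 LMN × 2.031 = 5981.436585072 RVN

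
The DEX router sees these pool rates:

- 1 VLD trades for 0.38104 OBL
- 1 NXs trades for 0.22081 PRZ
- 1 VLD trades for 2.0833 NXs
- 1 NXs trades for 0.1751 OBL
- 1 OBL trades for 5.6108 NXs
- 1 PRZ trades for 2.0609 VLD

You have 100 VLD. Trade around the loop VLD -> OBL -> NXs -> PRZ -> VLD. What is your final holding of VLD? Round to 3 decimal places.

100 VLD × 0.38104 = 38.104 OBL
38.104 OBL × 5.6108 = 213.7939232 NXs
213.7939232 NXs × 0.22081 = 47.207836181792 PRZ
47.207836181792 PRZ × 2.0609 = 97.2906295870551328 VLD

97.291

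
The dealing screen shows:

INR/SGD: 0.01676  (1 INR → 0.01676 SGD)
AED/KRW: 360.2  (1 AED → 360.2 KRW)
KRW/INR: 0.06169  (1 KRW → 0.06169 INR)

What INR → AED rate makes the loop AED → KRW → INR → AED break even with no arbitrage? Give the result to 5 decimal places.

0.04500

Known legs of the cycle: 360.2 × 0.06169 = 22.220738
For no arbitrage the full-cycle product must be 1, so the missing rate is 1 / 22.220738 ≈ 0.0450030.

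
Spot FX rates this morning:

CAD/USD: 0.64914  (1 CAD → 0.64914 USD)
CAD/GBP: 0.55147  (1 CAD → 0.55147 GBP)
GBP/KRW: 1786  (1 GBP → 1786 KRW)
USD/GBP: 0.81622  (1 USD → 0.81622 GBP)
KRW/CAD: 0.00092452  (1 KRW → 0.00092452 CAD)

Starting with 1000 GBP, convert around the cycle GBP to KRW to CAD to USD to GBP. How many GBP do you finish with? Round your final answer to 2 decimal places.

874.87

1000 GBP × 1786 = 1786000 KRW
1786000 KRW × 0.00092452 = 1651.19272 CAD
1651.19272 CAD × 0.64914 = 1071.8552422608 USD
1071.8552422608 USD × 0.81622 = 874.869685838110176 GBP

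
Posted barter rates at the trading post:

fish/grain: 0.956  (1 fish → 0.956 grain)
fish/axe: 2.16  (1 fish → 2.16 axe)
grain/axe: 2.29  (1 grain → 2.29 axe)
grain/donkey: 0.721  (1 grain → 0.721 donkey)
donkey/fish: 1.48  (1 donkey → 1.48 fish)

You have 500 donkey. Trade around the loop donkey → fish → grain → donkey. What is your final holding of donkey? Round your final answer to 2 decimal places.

510.06

500 donkey × 1.48 = 740 fish
740 fish × 0.956 = 707.44 grain
707.44 grain × 0.721 = 510.06424 donkey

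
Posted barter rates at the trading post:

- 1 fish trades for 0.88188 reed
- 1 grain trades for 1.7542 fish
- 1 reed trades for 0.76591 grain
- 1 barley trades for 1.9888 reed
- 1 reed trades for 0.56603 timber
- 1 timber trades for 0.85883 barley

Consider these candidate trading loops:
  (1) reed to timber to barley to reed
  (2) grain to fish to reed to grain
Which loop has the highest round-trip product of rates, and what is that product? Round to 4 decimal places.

1.1849

(1) 0.56603 × 0.85883 × 1.9888 = 0.96680
(2) 1.7542 × 0.88188 × 0.76591 = 1.18486
Highest is cycle (2) at 1.1849 (>1, arbitrage).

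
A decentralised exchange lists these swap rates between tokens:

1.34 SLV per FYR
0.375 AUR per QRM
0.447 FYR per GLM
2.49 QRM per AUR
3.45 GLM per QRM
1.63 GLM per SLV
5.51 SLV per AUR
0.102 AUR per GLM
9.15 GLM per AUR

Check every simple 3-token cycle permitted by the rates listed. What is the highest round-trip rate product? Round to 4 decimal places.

0.9763

FYR→SLV→GLM→FYR: 1.34 × 1.63 × 0.447 = 0.97634
AUR→SLV→GLM→AUR: 5.51 × 1.63 × 0.102 = 0.91609
AUR→QRM→GLM→AUR: 2.49 × 3.45 × 0.102 = 0.87623
Maximum is FYR→SLV→GLM→FYR at 0.9763; no arbitrage — every cycle loses value.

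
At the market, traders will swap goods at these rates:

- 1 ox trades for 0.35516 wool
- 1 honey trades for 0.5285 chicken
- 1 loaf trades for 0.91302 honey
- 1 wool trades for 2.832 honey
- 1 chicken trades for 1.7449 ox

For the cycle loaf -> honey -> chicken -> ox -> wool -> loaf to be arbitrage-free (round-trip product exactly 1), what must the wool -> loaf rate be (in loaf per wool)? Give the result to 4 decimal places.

3.3441

Known legs of the cycle: 0.91302 × 0.5285 × 1.7449 × 0.35516 = 0.29903351968951188
For no arbitrage the full-cycle product must be 1, so the missing rate is 1 / 0.29903351968951188 ≈ 3.344107.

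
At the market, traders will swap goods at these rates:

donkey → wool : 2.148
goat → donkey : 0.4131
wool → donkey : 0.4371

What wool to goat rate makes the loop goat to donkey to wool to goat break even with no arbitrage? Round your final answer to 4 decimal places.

Known legs of the cycle: 0.4131 × 2.148 = 0.8873388
For no arbitrage the full-cycle product must be 1, so the missing rate is 1 / 0.8873388 ≈ 1.126965.

1.1270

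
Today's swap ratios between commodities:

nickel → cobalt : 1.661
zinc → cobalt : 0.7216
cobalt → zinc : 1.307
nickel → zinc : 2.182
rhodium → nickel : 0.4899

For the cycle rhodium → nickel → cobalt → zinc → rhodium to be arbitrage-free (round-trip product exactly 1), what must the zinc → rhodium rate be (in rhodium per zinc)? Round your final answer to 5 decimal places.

Known legs of the cycle: 0.4899 × 1.661 × 1.307 = 1.0635371373
For no arbitrage the full-cycle product must be 1, so the missing rate is 1 / 1.0635371373 ≈ 0.9402587.

0.94026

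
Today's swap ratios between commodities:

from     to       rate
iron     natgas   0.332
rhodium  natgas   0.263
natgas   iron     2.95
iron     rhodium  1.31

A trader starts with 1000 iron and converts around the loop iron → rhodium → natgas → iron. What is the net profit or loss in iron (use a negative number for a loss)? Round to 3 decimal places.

1000 iron × 1.31 = 1310 rhodium
1310 rhodium × 0.263 = 344.53 natgas
344.53 natgas × 2.95 = 1016.3635 iron
Net change: 1016.3635 − 1000 = 16.3635 iron

16.364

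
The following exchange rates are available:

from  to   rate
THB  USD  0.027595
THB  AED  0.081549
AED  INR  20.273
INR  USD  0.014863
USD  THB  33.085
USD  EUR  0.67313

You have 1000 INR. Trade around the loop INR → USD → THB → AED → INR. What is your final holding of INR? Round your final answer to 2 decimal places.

1000 INR × 0.014863 = 14.863 USD
14.863 USD × 33.085 = 491.742355 THB
491.742355 THB × 0.081549 = 40.101097307895 AED
40.101097307895 AED × 20.273 = 812.969545722955335 INR

812.97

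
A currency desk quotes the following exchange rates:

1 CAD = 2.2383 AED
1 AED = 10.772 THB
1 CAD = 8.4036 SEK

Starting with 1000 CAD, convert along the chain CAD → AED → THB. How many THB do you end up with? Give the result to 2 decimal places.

1000 CAD × 2.2383 = 2238.3 AED
2238.3 AED × 10.772 = 24110.9676 THB

24110.97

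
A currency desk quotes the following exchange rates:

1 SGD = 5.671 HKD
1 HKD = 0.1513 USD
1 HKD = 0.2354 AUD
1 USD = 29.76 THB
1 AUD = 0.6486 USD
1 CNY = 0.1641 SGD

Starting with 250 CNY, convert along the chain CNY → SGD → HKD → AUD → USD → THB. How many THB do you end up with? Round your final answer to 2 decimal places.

250 CNY × 0.1641 = 41.025 SGD
41.025 SGD × 5.671 = 232.652775 HKD
232.652775 HKD × 0.2354 = 54.766463235 AUD
54.766463235 AUD × 0.6486 = 35.521528054221 USD
35.521528054221 USD × 29.76 = 1057.12067489361696 THB

1057.12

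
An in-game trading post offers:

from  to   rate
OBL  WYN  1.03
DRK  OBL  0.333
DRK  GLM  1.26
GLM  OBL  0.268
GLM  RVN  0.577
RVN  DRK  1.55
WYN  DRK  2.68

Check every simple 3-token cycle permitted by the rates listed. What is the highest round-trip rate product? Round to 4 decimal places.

RVN→DRK→GLM→RVN: 1.55 × 1.26 × 0.577 = 1.12688
OBL→WYN→DRK→OBL: 1.03 × 2.68 × 0.333 = 0.91921
Maximum is RVN→DRK→GLM→RVN at 1.1269; arbitrage exists.

1.1269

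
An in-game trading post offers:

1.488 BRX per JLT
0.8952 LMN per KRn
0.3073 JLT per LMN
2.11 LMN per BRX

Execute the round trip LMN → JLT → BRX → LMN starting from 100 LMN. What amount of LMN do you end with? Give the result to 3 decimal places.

96.482

100 LMN × 0.3073 = 30.73 JLT
30.73 JLT × 1.488 = 45.72624 BRX
45.72624 BRX × 2.11 = 96.4823664 LMN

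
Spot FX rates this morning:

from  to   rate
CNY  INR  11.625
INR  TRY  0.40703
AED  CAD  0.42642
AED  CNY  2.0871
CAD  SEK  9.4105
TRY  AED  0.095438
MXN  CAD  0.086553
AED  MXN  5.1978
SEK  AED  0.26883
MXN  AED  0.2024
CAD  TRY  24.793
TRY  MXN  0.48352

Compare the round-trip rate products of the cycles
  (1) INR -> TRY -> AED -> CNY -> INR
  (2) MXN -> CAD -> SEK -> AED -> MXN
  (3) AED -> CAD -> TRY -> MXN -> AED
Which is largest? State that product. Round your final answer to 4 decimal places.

(1) 0.40703 × 0.095438 × 2.0871 × 11.625 = 0.94251
(2) 0.086553 × 9.4105 × 0.26883 × 5.1978 = 1.13813
(3) 0.42642 × 24.793 × 0.48352 × 0.2024 = 1.03465
Highest is cycle (2) at 1.1381 (>1, arbitrage).

1.1381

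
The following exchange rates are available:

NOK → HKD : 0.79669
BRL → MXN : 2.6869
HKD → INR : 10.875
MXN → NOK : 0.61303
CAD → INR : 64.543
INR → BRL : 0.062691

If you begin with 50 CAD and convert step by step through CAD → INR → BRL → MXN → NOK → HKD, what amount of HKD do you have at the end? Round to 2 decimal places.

265.49

50 CAD × 64.543 = 3227.15 INR
3227.15 INR × 0.062691 = 202.31326065 BRL
202.31326065 BRL × 2.6869 = 543.595500040485 MXN
543.595500040485 MXN × 0.61303 = 333.24034938981851955 NOK
333.24034938981851955 NOK × 0.79669 = 265.4892539553745163402895 HKD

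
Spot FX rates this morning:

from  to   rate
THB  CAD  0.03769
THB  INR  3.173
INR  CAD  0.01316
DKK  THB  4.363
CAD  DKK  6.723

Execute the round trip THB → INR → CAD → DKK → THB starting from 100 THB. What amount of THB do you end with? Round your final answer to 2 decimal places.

122.48

100 THB × 3.173 = 317.3 INR
317.3 INR × 0.01316 = 4.175668 CAD
4.175668 CAD × 6.723 = 28.073015964 DKK
28.073015964 DKK × 4.363 = 122.482568650932 THB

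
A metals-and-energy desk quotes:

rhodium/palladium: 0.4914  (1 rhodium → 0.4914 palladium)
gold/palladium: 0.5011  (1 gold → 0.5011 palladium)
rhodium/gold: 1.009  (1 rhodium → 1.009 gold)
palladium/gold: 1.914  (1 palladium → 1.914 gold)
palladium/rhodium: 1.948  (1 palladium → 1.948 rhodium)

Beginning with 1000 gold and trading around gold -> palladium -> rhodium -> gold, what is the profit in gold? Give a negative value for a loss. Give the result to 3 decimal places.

1000 gold × 0.5011 = 501.1 palladium
501.1 palladium × 1.948 = 976.1428 rhodium
976.1428 rhodium × 1.009 = 984.9280852 gold
Net change: 984.9280852 − 1000 = -15.0719148 gold

-15.072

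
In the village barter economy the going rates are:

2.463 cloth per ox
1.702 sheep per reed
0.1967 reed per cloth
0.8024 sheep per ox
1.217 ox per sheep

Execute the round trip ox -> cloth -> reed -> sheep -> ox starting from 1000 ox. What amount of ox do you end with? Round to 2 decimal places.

1003.50

1000 ox × 2.463 = 2463 cloth
2463 cloth × 0.1967 = 484.4721 reed
484.4721 reed × 1.702 = 824.5715142 sheep
824.5715142 sheep × 1.217 = 1003.5035327814 ox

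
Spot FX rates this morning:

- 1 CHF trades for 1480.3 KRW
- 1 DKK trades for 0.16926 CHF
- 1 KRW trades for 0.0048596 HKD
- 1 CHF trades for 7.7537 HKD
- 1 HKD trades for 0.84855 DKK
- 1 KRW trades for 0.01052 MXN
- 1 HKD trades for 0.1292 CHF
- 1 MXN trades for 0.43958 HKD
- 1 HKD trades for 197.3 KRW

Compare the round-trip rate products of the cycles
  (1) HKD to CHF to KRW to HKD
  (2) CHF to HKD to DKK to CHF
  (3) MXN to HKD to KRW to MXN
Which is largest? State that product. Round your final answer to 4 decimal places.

1.1136

(1) 0.1292 × 1480.3 × 0.0048596 = 0.92942
(2) 7.7537 × 0.84855 × 0.16926 = 1.11363
(3) 0.43958 × 197.3 × 0.01052 = 0.91239
Highest is cycle (2) at 1.1136 (>1, arbitrage).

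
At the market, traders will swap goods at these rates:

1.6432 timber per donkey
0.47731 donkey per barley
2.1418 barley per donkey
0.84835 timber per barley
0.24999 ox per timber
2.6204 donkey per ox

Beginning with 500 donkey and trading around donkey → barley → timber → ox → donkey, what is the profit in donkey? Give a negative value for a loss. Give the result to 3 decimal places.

95.133

500 donkey × 2.1418 = 1070.9 barley
1070.9 barley × 0.84835 = 908.498015 timber
908.498015 timber × 0.24999 = 227.11541876985 ox
227.11541876985 ox × 2.6204 = 595.13324334451494 donkey
Net change: 595.13324334451494 − 500 = 95.13324334451494 donkey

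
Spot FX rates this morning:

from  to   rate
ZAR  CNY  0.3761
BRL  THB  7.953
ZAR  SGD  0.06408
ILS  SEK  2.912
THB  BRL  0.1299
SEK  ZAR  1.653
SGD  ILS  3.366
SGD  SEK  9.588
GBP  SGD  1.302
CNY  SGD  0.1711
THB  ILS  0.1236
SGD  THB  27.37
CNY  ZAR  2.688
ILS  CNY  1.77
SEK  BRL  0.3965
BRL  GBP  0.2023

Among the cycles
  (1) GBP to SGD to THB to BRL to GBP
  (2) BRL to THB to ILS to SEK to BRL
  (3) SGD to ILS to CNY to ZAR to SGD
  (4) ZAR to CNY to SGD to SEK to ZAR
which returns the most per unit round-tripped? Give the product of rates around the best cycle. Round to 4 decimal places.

(1) 1.302 × 27.37 × 0.1299 × 0.2023 = 0.93646
(2) 7.953 × 0.1236 × 2.912 × 0.3965 = 1.13497
(3) 3.366 × 1.77 × 2.688 × 0.06408 = 1.02622
(4) 0.3761 × 0.1711 × 9.588 × 1.653 = 1.01989
Highest is cycle (2) at 1.1350 (>1, arbitrage).

1.1350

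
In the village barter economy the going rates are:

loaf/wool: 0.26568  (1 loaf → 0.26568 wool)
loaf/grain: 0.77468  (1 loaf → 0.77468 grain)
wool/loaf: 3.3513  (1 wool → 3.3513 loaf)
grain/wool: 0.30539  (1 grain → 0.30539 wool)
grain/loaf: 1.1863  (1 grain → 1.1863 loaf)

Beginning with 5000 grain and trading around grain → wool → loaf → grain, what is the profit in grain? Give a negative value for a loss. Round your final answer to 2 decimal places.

5000 grain × 0.30539 = 1526.95 wool
1526.95 wool × 3.3513 = 5117.267535 loaf
5117.267535 loaf × 0.77468 = 3964.2448140138 grain
Net change: 3964.2448140138 − 5000 = -1035.7551859862 grain

-1035.76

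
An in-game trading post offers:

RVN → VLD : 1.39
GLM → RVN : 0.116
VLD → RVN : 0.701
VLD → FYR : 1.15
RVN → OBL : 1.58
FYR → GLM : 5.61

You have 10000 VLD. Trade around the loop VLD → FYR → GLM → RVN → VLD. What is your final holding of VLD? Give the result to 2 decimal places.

10000 VLD × 1.15 = 11500 FYR
11500 FYR × 5.61 = 64515 GLM
64515 GLM × 0.116 = 7483.74 RVN
7483.74 RVN × 1.39 = 10402.3986 VLD

10402.40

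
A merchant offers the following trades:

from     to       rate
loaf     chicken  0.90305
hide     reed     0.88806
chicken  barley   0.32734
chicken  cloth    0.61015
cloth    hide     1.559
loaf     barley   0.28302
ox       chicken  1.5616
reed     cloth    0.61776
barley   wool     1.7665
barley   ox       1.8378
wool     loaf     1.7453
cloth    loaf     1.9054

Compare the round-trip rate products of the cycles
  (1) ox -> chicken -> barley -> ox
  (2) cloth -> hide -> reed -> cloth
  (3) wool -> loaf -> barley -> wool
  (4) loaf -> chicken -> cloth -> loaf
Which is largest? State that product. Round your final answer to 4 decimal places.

(1) 1.5616 × 0.32734 × 1.8378 = 0.93944
(2) 1.559 × 0.88806 × 0.61776 = 0.85528
(3) 1.7453 × 0.28302 × 1.7665 = 0.87257
(4) 0.90305 × 0.61015 × 1.9054 = 1.04987
Highest is cycle (4) at 1.0499 (>1, arbitrage).

1.0499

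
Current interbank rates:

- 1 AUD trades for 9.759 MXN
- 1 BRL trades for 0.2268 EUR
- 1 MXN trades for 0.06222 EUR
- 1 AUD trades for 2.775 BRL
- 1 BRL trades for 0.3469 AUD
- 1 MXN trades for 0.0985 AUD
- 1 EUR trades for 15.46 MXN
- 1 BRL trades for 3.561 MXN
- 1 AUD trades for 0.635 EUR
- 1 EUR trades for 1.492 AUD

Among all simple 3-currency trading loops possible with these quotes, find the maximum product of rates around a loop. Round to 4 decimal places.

BRL→MXN→AUD→BRL: 3.561 × 0.0985 × 2.775 = 0.97335
EUR→MXN→AUD→EUR: 15.46 × 0.0985 × 0.635 = 0.96698
EUR→AUD→BRL→EUR: 1.492 × 2.775 × 0.2268 = 0.93902
EUR→AUD→MXN→EUR: 1.492 × 9.759 × 0.06222 = 0.90595
Maximum is BRL→MXN→AUD→BRL at 0.9734; no arbitrage — every cycle loses value.

0.9734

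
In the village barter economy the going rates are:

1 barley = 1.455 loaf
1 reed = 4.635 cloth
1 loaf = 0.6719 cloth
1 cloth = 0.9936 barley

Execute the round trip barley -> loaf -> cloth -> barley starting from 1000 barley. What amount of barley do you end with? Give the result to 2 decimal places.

971.36

1000 barley × 1.455 = 1455 loaf
1455 loaf × 0.6719 = 977.6145 cloth
977.6145 cloth × 0.9936 = 971.3577672 barley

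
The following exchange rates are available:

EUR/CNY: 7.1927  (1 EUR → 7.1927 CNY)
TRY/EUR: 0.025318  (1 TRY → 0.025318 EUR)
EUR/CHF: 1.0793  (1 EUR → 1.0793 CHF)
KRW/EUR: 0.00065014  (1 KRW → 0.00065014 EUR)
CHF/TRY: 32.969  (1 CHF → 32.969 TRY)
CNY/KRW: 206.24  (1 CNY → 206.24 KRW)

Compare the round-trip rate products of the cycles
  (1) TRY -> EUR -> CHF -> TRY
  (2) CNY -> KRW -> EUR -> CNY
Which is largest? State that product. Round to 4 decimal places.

0.9644

(1) 0.025318 × 1.0793 × 32.969 = 0.90090
(2) 206.24 × 0.00065014 × 7.1927 = 0.96443
Highest is cycle (2) at 0.9644 (≤1, no arbitrage).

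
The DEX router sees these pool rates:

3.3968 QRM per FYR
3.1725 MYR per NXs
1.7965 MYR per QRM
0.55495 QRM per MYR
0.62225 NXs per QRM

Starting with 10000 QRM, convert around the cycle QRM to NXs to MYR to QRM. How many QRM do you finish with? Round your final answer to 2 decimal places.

10000 QRM × 0.62225 = 6222.5 NXs
6222.5 NXs × 3.1725 = 19740.88125 MYR
19740.88125 MYR × 0.55495 = 10955.2020496875 QRM

10955.20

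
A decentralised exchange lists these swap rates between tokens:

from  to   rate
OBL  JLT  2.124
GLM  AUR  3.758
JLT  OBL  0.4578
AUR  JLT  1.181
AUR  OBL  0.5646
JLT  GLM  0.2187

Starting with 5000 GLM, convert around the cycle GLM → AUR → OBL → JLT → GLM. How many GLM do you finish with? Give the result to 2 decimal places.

5000 GLM × 3.758 = 18790 AUR
18790 AUR × 0.5646 = 10608.834 OBL
10608.834 OBL × 2.124 = 22533.163416 JLT
22533.163416 JLT × 0.2187 = 4928.0028390792 GLM

4928.00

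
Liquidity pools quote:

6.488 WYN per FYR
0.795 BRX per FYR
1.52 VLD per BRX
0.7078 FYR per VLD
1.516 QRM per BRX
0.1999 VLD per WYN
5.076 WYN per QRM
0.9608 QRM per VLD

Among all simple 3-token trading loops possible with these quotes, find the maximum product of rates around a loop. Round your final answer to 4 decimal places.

QRM→WYN→VLD→QRM: 5.076 × 0.1999 × 0.9608 = 0.97492
VLD→FYR→WYN→VLD: 0.7078 × 6.488 × 0.1999 = 0.91798
VLD→FYR→BRX→VLD: 0.7078 × 0.795 × 1.52 = 0.85531
Maximum is QRM→WYN→VLD→QRM at 0.9749; no arbitrage — every cycle loses value.

0.9749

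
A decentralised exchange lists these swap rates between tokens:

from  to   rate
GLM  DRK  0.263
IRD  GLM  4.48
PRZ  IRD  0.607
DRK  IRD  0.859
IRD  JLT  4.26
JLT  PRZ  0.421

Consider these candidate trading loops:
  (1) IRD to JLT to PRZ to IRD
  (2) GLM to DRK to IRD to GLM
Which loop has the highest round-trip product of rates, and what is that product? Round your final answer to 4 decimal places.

(1) 4.26 × 0.421 × 0.607 = 1.08863
(2) 0.263 × 0.859 × 4.48 = 1.01211
Highest is cycle (1) at 1.0886 (>1, arbitrage).

1.0886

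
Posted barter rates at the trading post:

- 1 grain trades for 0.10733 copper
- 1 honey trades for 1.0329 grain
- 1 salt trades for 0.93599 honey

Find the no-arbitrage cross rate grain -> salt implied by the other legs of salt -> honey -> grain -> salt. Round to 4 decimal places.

1.0344

Known legs of the cycle: 0.93599 × 1.0329 = 0.966784071
For no arbitrage the full-cycle product must be 1, so the missing rate is 1 / 0.966784071 ≈ 1.034357.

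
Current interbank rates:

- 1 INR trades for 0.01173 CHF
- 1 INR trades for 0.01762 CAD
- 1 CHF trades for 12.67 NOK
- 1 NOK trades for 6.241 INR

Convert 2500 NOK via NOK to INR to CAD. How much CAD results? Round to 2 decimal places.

2500 NOK × 6.241 = 15602.5 INR
15602.5 INR × 0.01762 = 274.91605 CAD

274.92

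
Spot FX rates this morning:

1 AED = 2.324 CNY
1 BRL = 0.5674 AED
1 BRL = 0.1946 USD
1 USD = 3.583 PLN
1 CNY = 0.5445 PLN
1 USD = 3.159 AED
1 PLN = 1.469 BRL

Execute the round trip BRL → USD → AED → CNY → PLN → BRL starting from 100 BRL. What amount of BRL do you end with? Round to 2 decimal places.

114.27

100 BRL × 0.1946 = 19.46 USD
19.46 USD × 3.159 = 61.47414 AED
61.47414 AED × 2.324 = 142.86590136 CNY
142.86590136 CNY × 0.5445 = 77.79048329052 PLN
77.79048329052 PLN × 1.469 = 114.27421995377388 BRL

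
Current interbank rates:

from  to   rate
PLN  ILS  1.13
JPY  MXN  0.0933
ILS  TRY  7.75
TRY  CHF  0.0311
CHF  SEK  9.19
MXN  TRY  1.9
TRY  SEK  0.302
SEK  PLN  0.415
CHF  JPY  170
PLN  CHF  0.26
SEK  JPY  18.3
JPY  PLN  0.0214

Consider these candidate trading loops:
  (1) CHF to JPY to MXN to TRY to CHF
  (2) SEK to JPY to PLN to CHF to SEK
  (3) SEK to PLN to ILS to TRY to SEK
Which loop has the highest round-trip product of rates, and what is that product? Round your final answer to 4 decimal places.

(1) 170 × 0.0933 × 1.9 × 0.0311 = 0.93723
(2) 18.3 × 0.0214 × 0.26 × 9.19 = 0.93574
(3) 0.415 × 1.13 × 7.75 × 0.302 = 1.09758
Highest is cycle (3) at 1.0976 (>1, arbitrage).

1.0976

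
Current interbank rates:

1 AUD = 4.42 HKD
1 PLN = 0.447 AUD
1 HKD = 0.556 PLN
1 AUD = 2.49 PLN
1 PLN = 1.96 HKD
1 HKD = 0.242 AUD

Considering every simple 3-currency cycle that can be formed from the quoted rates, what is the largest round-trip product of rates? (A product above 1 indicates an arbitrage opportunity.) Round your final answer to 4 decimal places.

HKD→AUD→PLN→HKD: 0.242 × 2.49 × 1.96 = 1.18106
HKD→PLN→AUD→HKD: 0.556 × 0.447 × 4.42 = 1.09851
Maximum is HKD→AUD→PLN→HKD at 1.1811; arbitrage exists.

1.1811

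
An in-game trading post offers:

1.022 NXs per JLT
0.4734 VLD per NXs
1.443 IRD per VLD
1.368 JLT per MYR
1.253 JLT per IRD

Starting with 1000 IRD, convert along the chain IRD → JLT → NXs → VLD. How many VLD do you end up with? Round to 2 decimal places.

606.22

1000 IRD × 1.253 = 1253 JLT
1253 JLT × 1.022 = 1280.566 NXs
1280.566 NXs × 0.4734 = 606.2199444 VLD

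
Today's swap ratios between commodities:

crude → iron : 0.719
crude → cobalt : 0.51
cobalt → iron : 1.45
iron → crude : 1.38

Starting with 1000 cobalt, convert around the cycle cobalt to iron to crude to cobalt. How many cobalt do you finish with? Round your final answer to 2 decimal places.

1000 cobalt × 1.45 = 1450 iron
1450 iron × 1.38 = 2001 crude
2001 crude × 0.51 = 1020.51 cobalt

1020.51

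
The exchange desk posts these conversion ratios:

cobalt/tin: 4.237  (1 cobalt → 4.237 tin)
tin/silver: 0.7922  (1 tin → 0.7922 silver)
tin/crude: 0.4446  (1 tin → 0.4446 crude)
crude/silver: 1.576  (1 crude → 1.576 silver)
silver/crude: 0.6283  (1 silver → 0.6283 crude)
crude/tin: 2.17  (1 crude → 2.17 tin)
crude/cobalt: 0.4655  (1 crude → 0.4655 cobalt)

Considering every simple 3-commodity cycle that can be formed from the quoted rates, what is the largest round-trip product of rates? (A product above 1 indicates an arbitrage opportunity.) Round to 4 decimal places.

crude→tin→silver→crude: 2.17 × 0.7922 × 0.6283 = 1.08009
crude→cobalt→tin→crude: 0.4655 × 4.237 × 0.4446 = 0.87690
Maximum is crude→tin→silver→crude at 1.0801; arbitrage exists.

1.0801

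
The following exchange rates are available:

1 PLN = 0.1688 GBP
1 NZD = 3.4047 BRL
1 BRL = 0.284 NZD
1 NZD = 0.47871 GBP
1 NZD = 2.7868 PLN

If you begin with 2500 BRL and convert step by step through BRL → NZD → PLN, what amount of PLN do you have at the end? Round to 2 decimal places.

1978.63

2500 BRL × 0.284 = 710 NZD
710 NZD × 2.7868 = 1978.628 PLN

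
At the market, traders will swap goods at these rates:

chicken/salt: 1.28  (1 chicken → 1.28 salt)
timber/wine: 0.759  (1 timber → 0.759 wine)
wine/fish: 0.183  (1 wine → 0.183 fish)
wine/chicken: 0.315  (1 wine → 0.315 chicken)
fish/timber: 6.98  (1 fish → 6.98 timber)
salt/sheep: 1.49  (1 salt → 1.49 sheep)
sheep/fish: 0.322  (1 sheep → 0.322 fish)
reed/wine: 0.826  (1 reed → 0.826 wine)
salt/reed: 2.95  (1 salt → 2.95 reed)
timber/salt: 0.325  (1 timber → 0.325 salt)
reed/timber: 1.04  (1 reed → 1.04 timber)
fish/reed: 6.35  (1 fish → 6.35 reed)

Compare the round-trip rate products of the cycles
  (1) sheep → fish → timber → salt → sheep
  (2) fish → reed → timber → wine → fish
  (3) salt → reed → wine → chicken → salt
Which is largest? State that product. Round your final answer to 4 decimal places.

(1) 0.322 × 6.98 × 0.325 × 1.49 = 1.08838
(2) 6.35 × 1.04 × 0.759 × 0.183 = 0.91728
(3) 2.95 × 0.826 × 0.315 × 1.28 = 0.98248
Highest is cycle (1) at 1.0884 (>1, arbitrage).

1.0884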